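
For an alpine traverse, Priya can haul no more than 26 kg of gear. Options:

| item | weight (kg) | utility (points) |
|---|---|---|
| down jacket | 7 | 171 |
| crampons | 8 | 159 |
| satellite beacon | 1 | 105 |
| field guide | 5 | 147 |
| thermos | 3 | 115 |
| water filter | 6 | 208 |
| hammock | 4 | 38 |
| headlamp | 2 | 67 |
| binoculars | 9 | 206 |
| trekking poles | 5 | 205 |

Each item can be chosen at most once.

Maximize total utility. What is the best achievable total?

Greedy by ratio would take satellite beacon + field guide + thermos + water filter + hammock + headlamp + trekking poles: 26 kg used, total 885.
Replace field guide and hammock with binoculars: the trade gains 21 net, giving 906 at 26 kg.
Runner-up down jacket + satellite beacon + field guide + water filter + headlamp + trekking poles tops out at 903.

906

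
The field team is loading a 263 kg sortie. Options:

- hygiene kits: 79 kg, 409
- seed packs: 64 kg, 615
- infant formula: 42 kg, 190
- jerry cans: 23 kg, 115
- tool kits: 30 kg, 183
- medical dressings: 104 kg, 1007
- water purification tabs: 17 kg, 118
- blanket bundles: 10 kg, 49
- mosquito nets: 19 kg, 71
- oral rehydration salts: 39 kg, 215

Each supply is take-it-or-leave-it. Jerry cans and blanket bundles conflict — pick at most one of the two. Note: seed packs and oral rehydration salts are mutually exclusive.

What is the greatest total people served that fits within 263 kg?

Taking seed packs + infant formula + tool kits + medical dressings + water purification tabs: 257 kg used, 2113 in people served.

2113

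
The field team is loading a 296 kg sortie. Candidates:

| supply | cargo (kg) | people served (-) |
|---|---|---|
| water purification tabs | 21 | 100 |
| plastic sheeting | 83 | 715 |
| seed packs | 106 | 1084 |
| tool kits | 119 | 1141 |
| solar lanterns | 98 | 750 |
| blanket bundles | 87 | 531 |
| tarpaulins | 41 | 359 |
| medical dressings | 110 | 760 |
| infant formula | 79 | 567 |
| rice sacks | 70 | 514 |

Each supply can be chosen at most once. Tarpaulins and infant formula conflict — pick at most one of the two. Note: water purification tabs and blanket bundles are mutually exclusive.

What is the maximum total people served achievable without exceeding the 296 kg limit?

2739

Density check — seed packs 10.23, tool kits 9.59, tarpaulins 8.76, plastic sheeting 8.61 are the best per kg.
Filling by ratio: water purification tabs + seed packs + tool kits + tarpaulins for 2684, with 9 kg left unused.
Dropping water purification tabs and tarpaulins frees 62 kg; slotting in rice sacks (70 kg) lifts the total to 2739 at 295 kg.
The spare 1 kg is too small for any remaining supply, and no feasible exchange beats 2739.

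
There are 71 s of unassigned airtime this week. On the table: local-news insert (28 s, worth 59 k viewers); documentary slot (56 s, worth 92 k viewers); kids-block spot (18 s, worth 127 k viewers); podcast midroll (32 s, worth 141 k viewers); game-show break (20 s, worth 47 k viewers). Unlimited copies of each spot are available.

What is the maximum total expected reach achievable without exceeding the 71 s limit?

Ranking by ratio (expected reach/s): kids-block spot 7.06, podcast midroll 4.41, game-show break 2.35, local-news insert 2.11.
Filling by ratio: 3×kids-block spot for 381, with 17 s left unused.
Dropping kids-block spot frees 18 s; slotting in podcast midroll (32 s) lifts the total to 395 at 68 s.
Every other selection either busts 71 s or fails to beat 395.

395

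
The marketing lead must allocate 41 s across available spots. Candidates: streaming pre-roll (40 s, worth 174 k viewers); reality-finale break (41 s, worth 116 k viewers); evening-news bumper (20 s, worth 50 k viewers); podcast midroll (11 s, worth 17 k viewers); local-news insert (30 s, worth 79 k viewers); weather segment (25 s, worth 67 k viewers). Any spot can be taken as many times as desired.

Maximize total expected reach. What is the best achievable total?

Density check — streaming pre-roll 4.35, reality-finale break 2.83, weather segment 2.68, local-news insert 2.63 are the best per s.
Taking streaming pre-roll: 40 s used, 174 in expected reach.
Every other selection either busts 41 s or fails to beat 174.

174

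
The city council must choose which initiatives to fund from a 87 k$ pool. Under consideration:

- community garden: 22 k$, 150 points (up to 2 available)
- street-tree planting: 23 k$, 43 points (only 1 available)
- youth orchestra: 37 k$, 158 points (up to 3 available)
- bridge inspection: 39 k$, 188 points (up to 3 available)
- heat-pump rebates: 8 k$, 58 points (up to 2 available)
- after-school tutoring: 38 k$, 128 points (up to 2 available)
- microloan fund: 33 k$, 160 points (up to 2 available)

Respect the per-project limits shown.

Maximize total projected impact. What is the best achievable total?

518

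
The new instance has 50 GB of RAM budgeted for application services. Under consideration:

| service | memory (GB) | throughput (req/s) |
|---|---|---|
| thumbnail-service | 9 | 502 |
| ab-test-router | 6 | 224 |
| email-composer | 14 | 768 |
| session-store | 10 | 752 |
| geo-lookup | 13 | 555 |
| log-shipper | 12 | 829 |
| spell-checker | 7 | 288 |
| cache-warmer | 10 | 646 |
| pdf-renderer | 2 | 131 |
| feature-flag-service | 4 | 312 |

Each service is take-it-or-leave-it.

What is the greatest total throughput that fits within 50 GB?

Density check — feature-flag-service 78.00, session-store 75.20, log-shipper 69.08, pdf-renderer 65.50 are the best per GB.
Taking the top-ratio services first gives thumbnail-service + session-store + log-shipper + cache-warmer + pdf-renderer + feature-flag-service for 3172 (47 GB).
The 11 GB tied up in thumbnail-service and pdf-renderer is better spent on email-composer — total rises to 3307 (50 GB).
Next best is thumbnail-service + session-store + log-shipper + cache-warmer + pdf-renderer + feature-flag-service at 3172 (47 GB) — short by 135.

3307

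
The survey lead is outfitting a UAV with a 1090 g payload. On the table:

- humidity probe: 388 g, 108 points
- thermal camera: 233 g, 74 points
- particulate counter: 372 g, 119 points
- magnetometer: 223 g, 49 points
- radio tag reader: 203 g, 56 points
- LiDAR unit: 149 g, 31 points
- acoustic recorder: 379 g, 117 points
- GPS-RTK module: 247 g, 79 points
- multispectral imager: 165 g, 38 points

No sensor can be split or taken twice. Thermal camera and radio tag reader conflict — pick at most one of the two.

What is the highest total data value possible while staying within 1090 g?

321

Ranking by ratio (data value/g): particulate counter 0.32, GPS-RTK module 0.32, thermal camera 0.32.
Thermal camera + particulate counter + magnetometer + GPS-RTK module uses 1075 of the 1090 g and totals 321.
That's the maximum — no feasible swap from here does better than 321.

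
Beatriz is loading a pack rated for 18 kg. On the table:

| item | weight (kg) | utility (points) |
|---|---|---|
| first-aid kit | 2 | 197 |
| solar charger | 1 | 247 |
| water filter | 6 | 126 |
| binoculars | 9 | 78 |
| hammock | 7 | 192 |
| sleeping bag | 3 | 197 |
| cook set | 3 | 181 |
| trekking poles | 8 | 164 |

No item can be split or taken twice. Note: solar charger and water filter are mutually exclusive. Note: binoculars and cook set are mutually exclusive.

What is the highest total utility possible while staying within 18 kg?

1014

The ratio ordering already packs tightly: first-aid kit + solar charger + hammock + sleeping bag + cook set, 16 kg, 1014.
Runner-up first-aid kit + solar charger + sleeping bag + cook set + trekking poles tops out at 986.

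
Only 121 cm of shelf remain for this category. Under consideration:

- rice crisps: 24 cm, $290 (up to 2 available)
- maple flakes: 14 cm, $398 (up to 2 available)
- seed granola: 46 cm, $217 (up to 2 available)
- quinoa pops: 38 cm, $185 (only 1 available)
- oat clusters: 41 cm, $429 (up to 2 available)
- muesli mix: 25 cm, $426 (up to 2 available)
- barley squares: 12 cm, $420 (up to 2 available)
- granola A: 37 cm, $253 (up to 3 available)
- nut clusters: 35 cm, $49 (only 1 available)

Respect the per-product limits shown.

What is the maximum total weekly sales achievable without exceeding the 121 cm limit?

By weekly sales per cm: barley squares 35.00, maple flakes 28.43, muesli mix 17.04, rice crisps 12.08 lead.
Taking the top-ratio products first gives 2×maple flakes + 2×muesli mix + 2×barley squares for 2488 (102 cm).
Dropping muesli mix frees 25 cm; slotting in oat clusters (41 cm) lifts the total to 2491 at 118 cm.

2491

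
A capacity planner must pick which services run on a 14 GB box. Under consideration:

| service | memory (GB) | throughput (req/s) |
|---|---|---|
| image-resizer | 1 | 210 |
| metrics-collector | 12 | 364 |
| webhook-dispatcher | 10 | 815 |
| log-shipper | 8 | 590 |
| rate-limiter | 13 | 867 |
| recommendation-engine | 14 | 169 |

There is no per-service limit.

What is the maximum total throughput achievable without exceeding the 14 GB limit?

2940

Density check — image-resizer 210.00, webhook-dispatcher 81.50, log-shipper 73.75 are the best per GB.
The ratio ordering already packs tightly: 14×image-resizer, 14 GB, 2940.
That's the maximum — no swap from here does better than 2940.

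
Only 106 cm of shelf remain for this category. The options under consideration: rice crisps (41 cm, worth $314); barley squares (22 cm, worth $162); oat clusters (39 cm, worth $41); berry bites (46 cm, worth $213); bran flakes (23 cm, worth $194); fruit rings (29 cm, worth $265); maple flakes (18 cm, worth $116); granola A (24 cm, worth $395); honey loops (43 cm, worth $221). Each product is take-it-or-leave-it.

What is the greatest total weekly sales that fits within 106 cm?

The ratio heuristic lands on barley squares + bran flakes + fruit rings + granola A (1016) but leaves 8 cm idle.
Dropping barley squares and fruit rings frees 51 cm; slotting in rice crisps + maple flakes (59 cm) lifts the total to 1019 at 106 cm.
The closest alternative, barley squares + bran flakes + fruit rings + granola A, reaches only 1016.

1019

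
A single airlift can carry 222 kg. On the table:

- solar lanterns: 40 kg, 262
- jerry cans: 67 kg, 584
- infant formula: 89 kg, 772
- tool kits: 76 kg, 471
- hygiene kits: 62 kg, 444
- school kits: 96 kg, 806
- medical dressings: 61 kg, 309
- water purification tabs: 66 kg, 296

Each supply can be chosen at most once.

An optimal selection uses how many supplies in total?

The maximum people served within 222 kg is 1800.
One optimal bundle: jerry cans + infant formula + hygiene kits (218 kg).
Every optimal selection uses 3 supplies.

3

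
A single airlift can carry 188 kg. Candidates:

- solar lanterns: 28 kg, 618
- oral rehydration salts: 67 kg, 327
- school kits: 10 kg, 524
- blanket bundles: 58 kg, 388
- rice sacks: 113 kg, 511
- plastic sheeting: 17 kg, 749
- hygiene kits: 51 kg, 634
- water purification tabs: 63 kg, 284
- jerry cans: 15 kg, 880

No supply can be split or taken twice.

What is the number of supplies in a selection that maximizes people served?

The maximum people served within 188 kg is 3793.
solar lanterns + school kits + blanket bundles + plastic sheeting + hygiene kits + jerry cans hits 3793 at 179 kg.
Any selection reaching 3793 contains exactly 6 supplies.

6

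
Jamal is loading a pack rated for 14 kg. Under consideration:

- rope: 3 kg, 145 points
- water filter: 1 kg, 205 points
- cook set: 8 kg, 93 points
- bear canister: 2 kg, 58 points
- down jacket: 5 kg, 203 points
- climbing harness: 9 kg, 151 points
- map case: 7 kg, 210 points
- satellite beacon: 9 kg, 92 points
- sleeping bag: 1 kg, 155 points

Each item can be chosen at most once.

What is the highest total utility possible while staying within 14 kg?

A density-first pass picks rope + water filter + bear canister + down jacket + sleeping bag — 766 at 12 kg.
The 5 kg tied up in down jacket is better spent on map case — total rises to 773 (14 kg).

773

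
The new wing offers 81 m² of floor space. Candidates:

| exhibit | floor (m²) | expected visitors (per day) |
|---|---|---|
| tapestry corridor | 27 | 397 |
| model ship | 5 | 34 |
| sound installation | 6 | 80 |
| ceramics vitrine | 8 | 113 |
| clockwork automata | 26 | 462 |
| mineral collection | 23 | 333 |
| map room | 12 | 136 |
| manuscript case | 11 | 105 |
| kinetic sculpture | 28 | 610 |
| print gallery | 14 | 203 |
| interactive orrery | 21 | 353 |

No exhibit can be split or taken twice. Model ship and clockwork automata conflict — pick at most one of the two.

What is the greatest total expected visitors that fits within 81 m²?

1505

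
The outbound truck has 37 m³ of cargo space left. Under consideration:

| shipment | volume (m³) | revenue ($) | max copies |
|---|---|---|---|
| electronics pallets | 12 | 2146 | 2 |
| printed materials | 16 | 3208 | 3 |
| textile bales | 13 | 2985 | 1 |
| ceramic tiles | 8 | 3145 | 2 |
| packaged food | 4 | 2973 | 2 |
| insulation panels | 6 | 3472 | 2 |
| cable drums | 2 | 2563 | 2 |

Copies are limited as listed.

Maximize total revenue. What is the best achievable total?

21333

Ranking by ratio (revenue/m³): cable drums 1281.50, packaged food 743.25, insulation panels 578.67, ceramic tiles 393.12.
Taking the top-ratio shipments first gives ceramic tiles + 2×packaged food + 2×insulation panels + 2×cable drums for 21161 (32 m³).
The 4 m³ tied up in packaged food is better spent on ceramic tiles — total rises to 21333 (36 m³).
Every other selection either busts 37 m³ or exceeds an availability limit or fails to beat 21333.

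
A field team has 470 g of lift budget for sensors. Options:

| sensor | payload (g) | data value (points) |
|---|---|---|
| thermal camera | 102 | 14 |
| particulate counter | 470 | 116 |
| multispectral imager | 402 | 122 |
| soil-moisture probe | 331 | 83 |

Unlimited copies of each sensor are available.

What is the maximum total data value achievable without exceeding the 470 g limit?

Best packing: multispectral imager — 402 g, 122 total.
The spare 68 g is too small for any remaining sensor, and no exchange beats 122.

122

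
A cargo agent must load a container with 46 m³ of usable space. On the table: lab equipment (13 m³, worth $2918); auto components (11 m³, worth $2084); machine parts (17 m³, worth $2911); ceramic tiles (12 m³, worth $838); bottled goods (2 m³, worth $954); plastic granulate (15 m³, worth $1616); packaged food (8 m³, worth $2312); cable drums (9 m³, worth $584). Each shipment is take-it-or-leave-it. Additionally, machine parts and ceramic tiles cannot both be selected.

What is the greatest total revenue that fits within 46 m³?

9106

Ranking by ratio (revenue/m³): bottled goods 477.00, packaged food 289.00, lab equipment 224.46, auto components 189.45.
Taking lab equipment + auto components + ceramic tiles + bottled goods + packaged food: 46 m³ used, 9106 in revenue.
Nothing else feasible within 46 m³ beats 9106.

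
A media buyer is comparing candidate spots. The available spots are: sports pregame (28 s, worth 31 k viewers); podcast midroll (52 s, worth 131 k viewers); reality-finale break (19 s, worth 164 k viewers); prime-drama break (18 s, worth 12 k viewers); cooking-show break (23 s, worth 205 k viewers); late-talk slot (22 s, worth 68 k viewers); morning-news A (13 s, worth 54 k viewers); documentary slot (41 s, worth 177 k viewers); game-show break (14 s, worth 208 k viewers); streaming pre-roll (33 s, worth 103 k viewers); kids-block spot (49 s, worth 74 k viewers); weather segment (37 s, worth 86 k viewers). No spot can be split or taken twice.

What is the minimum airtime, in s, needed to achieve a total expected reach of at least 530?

Minimise s subject to total expected reach ≥ 530.
reality-finale break + cooking-show break + game-show break reaches 577 using 56 s.
Below 56 s the best achievable stays under 530.

56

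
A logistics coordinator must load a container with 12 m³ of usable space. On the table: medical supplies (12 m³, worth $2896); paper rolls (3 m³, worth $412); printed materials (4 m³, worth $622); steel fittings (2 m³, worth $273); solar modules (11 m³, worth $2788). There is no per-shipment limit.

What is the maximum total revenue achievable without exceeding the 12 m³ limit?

Ranking by ratio (revenue/m³): solar modules 253.45, medical supplies 241.33, printed materials 155.50.
Filling by ratio: solar modules for 2788, with 1 m³ left unused.
The 11 m³ tied up in solar modules is better spent on medical supplies — total rises to 2896 (12 m³).
No other feasible combination exceeds 2896.

2896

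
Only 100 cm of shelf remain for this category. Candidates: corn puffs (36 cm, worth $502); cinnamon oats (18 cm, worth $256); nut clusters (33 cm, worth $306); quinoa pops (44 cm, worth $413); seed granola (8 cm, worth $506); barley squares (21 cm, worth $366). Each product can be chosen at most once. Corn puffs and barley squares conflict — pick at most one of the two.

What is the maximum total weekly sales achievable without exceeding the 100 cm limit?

Corn puffs + cinnamon oats + nut clusters + seed granola uses 95 of the 100 cm and totals 1570.

1570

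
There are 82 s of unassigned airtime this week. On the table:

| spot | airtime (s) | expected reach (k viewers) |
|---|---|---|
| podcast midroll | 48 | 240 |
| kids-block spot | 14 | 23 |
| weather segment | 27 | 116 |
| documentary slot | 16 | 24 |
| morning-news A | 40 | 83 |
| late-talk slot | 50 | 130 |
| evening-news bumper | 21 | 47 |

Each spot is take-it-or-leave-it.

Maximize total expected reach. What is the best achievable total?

Podcast midroll + weather segment uses 75 of the 82 s and totals 356.

356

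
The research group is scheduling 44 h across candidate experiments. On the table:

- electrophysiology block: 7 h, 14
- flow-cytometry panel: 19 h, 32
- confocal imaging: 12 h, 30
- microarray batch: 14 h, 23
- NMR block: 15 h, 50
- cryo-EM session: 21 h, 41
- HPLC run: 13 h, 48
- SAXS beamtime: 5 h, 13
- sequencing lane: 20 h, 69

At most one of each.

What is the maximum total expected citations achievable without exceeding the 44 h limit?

Density check — HPLC run 3.69, sequencing lane 3.45, NMR block 3.33, SAXS beamtime 2.60 are the best per h.
Greedy by ratio would take HPLC run + SAXS beamtime + sequencing lane: 38 h used, total 130.
Replace HPLC run and SAXS beamtime with electrophysiology block + NMR block: the trade gains 3 net, giving 133 at 42 h.
No other feasible combination exceeds 133.

133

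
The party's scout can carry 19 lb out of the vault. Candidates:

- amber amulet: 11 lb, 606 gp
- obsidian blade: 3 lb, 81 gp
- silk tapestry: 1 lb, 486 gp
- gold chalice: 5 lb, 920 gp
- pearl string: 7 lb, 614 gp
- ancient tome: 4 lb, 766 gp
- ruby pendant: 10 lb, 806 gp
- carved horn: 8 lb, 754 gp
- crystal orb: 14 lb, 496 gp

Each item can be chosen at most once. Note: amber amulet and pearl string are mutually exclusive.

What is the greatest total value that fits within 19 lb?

2926

Best packing: silk tapestry + gold chalice + ancient tome + carved horn — 18 lb, 2926 total.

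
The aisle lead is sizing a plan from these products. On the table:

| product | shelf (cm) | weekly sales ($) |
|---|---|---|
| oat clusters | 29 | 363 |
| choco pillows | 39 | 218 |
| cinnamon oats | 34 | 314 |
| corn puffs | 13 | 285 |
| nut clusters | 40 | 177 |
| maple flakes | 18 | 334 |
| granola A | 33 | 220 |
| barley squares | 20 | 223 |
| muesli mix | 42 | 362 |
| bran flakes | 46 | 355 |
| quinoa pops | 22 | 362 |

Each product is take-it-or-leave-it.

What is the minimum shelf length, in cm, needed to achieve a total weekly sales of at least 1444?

Look for the lowest-shelf combination reaching 1444.
Taking oat clusters + corn puffs + maple flakes + barley squares + quinoa pops gives 1567 (≥ 1444) for 102 cm.
Below 102 cm the best achievable stays under 1444.

102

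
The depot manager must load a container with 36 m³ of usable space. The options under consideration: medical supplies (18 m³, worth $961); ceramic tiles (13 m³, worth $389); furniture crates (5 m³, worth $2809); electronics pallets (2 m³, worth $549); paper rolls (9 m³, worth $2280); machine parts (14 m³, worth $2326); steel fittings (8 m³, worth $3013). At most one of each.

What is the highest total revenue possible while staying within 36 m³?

Ranking by ratio (revenue/m³): furniture crates 561.80, steel fittings 376.62, electronics pallets 274.50, paper rolls 253.33.
Greedy by ratio would take furniture crates + electronics pallets + paper rolls + steel fittings: 24 m³ used, total 8651.
Replace electronics pallets with machine parts: the trade gains 1777 net, giving 10428 at 36 m³.

10428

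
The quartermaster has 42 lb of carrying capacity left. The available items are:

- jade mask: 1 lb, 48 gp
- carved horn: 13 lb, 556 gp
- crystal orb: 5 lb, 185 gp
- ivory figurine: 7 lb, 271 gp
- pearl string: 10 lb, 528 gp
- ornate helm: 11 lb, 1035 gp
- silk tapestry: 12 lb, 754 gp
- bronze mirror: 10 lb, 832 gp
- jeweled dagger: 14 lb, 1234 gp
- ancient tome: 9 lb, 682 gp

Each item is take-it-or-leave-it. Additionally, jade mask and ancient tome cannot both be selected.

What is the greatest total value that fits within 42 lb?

3372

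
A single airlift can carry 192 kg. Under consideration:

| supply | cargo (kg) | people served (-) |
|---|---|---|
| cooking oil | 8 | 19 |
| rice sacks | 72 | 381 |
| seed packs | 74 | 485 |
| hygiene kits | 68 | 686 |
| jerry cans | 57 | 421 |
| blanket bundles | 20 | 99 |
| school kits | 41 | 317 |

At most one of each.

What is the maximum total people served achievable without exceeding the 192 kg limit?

1523

Hygiene kits + jerry cans + blanket bundles + school kits uses 186 of the 192 kg and totals 1523.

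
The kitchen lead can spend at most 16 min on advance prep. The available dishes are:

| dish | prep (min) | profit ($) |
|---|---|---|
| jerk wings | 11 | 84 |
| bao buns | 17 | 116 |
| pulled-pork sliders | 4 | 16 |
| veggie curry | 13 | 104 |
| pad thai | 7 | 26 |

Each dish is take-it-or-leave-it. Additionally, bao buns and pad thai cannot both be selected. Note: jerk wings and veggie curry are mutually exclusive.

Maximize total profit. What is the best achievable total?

Taking veggie curry: 13 min used, 104 in profit.

104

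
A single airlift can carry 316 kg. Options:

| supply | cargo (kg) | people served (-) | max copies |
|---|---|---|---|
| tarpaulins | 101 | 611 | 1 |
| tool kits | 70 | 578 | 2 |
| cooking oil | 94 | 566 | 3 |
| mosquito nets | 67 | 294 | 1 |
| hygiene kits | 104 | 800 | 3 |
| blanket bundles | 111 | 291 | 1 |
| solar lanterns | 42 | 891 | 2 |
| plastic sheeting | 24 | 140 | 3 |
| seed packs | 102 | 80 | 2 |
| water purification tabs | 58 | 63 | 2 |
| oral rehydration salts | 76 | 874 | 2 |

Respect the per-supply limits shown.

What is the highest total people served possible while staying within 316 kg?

4108

Best packing: tool kits + 2×solar lanterns + 2×oral rehydration salts — 306 kg, 4108 total.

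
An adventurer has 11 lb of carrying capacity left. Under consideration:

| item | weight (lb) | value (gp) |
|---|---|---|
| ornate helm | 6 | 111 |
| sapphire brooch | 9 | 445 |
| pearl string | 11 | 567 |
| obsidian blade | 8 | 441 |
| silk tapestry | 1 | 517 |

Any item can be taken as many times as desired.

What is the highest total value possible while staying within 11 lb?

5687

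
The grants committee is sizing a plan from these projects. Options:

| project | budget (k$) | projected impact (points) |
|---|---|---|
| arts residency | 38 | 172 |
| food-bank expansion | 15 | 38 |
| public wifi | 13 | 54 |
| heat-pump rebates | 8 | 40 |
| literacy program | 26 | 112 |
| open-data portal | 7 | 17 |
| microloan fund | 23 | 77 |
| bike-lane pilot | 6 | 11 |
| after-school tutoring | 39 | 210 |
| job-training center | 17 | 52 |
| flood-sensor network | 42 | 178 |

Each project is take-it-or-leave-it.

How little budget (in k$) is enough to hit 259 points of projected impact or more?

52

Minimise k$ subject to total projected impact ≥ 259.
public wifi + after-school tutoring reaches 264 using 52 k$.
No combination under 52 k$ hits 259.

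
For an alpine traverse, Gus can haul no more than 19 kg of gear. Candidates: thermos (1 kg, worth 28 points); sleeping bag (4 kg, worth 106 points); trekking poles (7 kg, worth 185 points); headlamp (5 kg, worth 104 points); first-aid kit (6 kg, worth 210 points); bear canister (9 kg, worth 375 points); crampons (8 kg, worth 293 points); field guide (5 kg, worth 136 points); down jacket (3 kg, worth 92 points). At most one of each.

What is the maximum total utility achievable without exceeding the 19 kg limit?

Filling by ratio: thermos + bear canister + crampons for 696, with 1 kg left unused.
Replace crampons with first-aid kit + down jacket: the trade gains 9 net, giving 705 at 19 kg.
That's the maximum — no swap from here does better than 705.

705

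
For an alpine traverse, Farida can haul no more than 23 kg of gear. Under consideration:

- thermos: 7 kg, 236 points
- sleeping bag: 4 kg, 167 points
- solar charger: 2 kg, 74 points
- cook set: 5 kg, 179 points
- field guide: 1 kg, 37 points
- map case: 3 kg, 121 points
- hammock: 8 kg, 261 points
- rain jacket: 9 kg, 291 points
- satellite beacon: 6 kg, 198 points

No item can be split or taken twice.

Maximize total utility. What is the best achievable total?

839

A density-first pass picks thermos + sleeping bag + solar charger + cook set + field guide + map case — 814 at 22 kg.
The 7 kg tied up in thermos is better spent on hammock — total rises to 839 (23 kg).
An exhaustive check of the 512 subsets confirms 839.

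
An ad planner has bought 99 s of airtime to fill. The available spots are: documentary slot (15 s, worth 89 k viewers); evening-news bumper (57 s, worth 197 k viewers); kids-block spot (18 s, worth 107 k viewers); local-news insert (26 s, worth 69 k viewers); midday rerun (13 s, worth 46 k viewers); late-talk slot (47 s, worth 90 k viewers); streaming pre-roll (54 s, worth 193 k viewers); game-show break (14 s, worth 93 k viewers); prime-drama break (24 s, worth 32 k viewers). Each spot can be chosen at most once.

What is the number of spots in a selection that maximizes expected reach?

The maximum expected reach within 99 s is 439.
kids-block spot + midday rerun + streaming pre-roll + game-show break hits 439 at 99 s.
All optima have 4 spots.

4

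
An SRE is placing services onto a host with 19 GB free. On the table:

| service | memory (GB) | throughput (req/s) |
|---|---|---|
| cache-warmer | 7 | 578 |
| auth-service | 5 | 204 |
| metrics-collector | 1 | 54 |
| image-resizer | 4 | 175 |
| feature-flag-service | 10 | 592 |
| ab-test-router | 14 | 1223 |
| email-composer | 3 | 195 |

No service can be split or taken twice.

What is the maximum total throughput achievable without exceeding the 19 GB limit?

1472

Metrics-collector + ab-test-router + email-composer uses 18 of the 19 GB and totals 1472.
Next best is metrics-collector + image-resizer + ab-test-router at 1452 (19 GB) — short by 20.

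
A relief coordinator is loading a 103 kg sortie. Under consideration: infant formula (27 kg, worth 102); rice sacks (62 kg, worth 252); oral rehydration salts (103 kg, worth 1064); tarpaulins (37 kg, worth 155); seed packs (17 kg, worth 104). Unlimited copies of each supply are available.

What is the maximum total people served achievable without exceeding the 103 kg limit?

1064

Ranking by ratio (people served/kg): oral rehydration salts 10.33, seed packs 6.12, tarpaulins 4.19, rice sacks 4.06.
Taking oral rehydration salts: 103 kg used, 1064 in people served.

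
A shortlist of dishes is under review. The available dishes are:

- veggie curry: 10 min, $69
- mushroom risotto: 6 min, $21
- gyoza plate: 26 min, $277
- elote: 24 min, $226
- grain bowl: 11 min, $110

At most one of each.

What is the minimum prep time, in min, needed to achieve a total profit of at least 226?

24

Need the lightest bundle worth ≥ 226.
Taking elote gives 226 (≥ 226) for 24 min.
Any bundle with less than 24 min falls short of 226.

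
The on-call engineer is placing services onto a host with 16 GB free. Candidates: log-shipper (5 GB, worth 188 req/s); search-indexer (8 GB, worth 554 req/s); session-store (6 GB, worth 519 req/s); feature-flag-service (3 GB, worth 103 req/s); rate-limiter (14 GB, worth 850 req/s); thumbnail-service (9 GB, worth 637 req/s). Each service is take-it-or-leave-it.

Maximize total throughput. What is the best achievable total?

1156

By throughput per GB: session-store 86.50, thumbnail-service 70.78, search-indexer 69.25, rate-limiter 60.71 lead.
Session-store + thumbnail-service uses 15 of the 16 GB and totals 1156.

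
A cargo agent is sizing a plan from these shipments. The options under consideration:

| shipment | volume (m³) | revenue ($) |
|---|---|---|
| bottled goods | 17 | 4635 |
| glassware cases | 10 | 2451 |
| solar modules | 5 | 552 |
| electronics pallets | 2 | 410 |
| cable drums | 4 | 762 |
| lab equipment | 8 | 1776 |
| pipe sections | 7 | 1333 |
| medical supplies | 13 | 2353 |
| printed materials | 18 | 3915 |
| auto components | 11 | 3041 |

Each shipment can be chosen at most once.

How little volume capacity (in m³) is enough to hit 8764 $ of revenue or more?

Need the lightest bundle worth ≥ 8764.
Taking bottled goods + electronics pallets + cable drums + auto components gives 8848 (≥ 8764) for 34 m³.
No combination under 34 m³ hits 8764.

34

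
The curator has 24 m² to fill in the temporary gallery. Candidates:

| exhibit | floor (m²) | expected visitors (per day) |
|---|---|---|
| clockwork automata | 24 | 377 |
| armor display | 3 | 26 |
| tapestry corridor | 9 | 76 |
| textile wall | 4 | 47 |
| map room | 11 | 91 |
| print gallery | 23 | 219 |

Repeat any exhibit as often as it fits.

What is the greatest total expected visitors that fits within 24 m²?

Ranking by ratio (expected visitors/m²): clockwork automata 15.71, textile wall 11.75, print gallery 9.52.
Best packing: clockwork automata — 24 m², 377 total.

377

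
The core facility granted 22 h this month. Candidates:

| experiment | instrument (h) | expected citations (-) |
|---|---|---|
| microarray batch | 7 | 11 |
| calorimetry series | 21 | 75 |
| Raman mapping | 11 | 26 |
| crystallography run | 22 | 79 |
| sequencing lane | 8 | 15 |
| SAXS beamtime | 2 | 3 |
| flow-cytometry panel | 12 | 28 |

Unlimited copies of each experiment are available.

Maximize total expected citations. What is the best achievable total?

79

Best packing: crystallography run — 22 h, 79 total.
No other feasible combination exceeds 79.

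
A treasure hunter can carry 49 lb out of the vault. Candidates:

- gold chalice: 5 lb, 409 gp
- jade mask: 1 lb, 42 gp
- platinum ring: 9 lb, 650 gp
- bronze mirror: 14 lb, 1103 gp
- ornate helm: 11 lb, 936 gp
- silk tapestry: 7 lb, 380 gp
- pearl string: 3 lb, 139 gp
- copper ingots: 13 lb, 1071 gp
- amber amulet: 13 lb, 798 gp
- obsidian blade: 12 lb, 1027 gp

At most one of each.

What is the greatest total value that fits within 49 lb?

3893

Greedy by ratio would take gold chalice + jade mask + ornate helm + silk tapestry + copper ingots + obsidian blade: 49 lb used, total 3865.
A better packing is jade mask + platinum ring + bronze mirror + copper ingots + obsidian blade: 49 lb, total 3893.
Runner-up gold chalice + jade mask + ornate helm + silk tapestry + copper ingots + obsidian blade tops out at 3865.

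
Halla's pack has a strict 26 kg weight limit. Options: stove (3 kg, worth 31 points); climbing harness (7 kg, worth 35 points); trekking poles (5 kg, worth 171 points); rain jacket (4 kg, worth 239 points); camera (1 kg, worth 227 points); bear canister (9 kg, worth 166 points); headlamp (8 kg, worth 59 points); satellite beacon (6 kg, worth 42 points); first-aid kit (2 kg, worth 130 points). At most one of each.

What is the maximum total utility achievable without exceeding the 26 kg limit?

964

The ratio ordering already packs tightly: stove + trekking poles + rain jacket + camera + bear canister + first-aid kit, 24 kg, 964.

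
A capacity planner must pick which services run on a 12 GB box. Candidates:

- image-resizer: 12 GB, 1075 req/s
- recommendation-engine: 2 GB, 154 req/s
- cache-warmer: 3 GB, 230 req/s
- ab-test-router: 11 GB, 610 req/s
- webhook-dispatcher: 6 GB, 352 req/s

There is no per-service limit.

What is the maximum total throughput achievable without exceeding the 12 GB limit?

1075

Ranking by ratio (throughput/GB): image-resizer 89.58, recommendation-engine 77.00, cache-warmer 76.67.
The ratio ordering already packs tightly: image-resizer, 12 GB, 1075.
Nothing else within 12 GB beats 1075.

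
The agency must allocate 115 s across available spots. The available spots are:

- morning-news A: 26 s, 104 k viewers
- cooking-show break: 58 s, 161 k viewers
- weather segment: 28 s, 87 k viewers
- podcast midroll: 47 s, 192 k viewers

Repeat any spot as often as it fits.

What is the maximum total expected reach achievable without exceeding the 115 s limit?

416

Density check — podcast midroll 4.09, morning-news A 4.00, weather segment 3.11 are the best per s.
Greedy by ratio would take 2×podcast midroll: 94 s used, total 384.
Dropping 2×podcast midroll frees 94 s; slotting in 4×morning-news A (104 s) lifts the total to 416 at 104 s.
That's the maximum — no swap from here does better than 416.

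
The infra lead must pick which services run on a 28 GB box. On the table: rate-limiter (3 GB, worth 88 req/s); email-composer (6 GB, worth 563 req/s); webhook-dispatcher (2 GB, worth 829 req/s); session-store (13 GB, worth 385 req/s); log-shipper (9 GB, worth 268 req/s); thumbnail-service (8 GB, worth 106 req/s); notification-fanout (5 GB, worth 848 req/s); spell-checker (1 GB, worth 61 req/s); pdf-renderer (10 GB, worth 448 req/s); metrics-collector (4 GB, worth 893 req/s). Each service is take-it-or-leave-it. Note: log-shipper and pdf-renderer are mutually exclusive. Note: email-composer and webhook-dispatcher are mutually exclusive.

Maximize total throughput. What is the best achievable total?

Taking rate-limiter + webhook-dispatcher + notification-fanout + spell-checker + pdf-renderer + metrics-collector: 25 GB used, 3167 in throughput.
The closest alternative, rate-limiter + webhook-dispatcher + notification-fanout + pdf-renderer + metrics-collector, reaches only 3106.

3167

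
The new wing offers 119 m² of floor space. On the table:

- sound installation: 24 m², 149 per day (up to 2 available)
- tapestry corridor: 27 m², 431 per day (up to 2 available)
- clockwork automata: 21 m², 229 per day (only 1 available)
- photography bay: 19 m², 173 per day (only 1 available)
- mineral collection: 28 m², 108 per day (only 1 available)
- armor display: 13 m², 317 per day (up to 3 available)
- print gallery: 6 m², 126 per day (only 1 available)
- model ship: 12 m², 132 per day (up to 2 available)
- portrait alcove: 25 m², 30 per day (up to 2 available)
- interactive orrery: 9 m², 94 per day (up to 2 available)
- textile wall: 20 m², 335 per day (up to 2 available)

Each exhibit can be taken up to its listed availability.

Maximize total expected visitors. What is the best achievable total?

Filling by ratio: tapestry corridor + 3×armor display + print gallery + 2×textile wall for 2178, with 7 m² left unused.
Replace textile wall with tapestry corridor: the trade gains 96 net, giving 2274 at 119 m².
That's the maximum — no swap from here does better than 2274.

2274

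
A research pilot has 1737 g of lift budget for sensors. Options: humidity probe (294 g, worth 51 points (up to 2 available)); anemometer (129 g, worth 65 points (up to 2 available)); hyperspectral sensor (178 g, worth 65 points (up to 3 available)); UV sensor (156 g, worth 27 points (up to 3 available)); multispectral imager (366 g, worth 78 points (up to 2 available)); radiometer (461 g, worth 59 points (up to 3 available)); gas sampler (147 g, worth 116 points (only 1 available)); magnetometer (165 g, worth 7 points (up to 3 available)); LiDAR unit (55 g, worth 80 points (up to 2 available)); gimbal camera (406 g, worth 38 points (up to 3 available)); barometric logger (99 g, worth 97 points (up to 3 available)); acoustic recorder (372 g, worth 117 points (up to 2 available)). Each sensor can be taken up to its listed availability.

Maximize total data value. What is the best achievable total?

1009

Ranking by ratio (data value/g): LiDAR unit 1.45, barometric logger 0.98, gas sampler 0.79, anemometer 0.50.
2×anemometer + 3×hyperspectral sensor + gas sampler + 2×LiDAR unit + 3×barometric logger + acoustic recorder uses 1718 of the 1737 g and totals 1009.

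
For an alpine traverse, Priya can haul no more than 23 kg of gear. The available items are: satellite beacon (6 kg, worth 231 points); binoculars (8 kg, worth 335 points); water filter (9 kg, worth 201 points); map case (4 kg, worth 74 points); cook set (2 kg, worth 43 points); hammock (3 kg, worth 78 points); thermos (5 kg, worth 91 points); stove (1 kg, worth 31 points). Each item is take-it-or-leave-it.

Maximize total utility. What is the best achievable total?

767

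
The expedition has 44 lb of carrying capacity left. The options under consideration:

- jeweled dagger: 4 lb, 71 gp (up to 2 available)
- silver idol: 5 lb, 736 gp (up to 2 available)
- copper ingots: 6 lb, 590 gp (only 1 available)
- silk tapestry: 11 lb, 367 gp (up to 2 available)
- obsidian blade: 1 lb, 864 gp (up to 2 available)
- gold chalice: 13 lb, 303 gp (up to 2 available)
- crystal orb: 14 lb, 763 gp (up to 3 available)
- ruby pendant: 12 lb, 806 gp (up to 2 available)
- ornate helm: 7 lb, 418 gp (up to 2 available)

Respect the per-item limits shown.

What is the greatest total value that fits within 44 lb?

5432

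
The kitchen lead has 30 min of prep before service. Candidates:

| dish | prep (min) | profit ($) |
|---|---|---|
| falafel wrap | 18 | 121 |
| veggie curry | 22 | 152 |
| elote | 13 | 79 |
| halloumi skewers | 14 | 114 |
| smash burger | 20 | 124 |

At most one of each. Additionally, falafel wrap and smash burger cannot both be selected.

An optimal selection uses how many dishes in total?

The maximum profit within 30 min is 193.
elote + halloumi skewers hits 193 at 27 min.
Every optimal selection uses 2 dishes.

2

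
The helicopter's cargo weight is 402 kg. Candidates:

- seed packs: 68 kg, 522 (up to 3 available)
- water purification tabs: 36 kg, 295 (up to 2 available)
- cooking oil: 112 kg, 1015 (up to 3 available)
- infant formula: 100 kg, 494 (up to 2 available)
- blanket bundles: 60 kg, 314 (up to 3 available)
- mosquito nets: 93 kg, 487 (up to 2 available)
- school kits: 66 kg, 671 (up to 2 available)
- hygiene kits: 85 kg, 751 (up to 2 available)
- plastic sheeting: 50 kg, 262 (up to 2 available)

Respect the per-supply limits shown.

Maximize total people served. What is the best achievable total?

3716

Greedy by ratio would take water purification tabs + 2×cooking oil + 2×school kits: 392 kg used, total 3667.
Replace water purification tabs and school kits with cooking oil: the trade gains 49 net, giving 3716 at 402 kg.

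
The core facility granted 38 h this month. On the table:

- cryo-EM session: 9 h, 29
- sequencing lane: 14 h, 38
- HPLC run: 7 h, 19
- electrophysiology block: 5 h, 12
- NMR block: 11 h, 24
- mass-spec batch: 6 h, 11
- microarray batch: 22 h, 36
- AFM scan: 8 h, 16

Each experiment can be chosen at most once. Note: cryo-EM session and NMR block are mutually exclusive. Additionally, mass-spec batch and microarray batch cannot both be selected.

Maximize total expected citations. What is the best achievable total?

Taking the top-ratio experiments first gives cryo-EM session + sequencing lane + HPLC run + electrophysiology block for 98 (35 h).
Replace electrophysiology block with AFM scan: the trade gains 4 net, giving 102 at 38 h.
No other feasible combination exceeds 102.

102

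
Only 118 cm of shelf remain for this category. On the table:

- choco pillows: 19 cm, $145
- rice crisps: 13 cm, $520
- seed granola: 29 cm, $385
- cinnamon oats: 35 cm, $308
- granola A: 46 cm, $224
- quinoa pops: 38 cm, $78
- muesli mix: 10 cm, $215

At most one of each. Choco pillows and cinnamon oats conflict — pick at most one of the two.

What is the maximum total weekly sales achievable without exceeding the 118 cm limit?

Density check — rice crisps 40.00, muesli mix 21.50, seed granola 13.28, cinnamon oats 8.80 are the best per cm.
Choco pillows + rice crisps + seed granola + granola A + muesli mix uses 117 of the 118 cm and totals 1489.
The closest alternative, rice crisps + seed granola + cinnamon oats + muesli mix, reaches only 1428.

1489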